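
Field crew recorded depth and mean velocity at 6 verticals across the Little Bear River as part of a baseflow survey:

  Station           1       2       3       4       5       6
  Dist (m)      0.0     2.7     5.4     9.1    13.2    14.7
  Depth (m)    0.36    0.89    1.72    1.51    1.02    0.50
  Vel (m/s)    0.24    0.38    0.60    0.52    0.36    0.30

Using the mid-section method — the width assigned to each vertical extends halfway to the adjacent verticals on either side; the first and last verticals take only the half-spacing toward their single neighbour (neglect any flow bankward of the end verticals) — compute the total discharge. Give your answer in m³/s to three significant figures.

8.54 m³/s

w_1 = (2.7 − 0.0)/2 = 1.35 m; q_1 = 0.24 × 0.36 × 1.35 = 0.1166 m³/s
w_2 = (5.4 − 0.0)/2 = 2.7 m; q_2 = 0.38 × 0.89 × 2.7 = 0.9131 m³/s
w_3 = (9.1 − 2.7)/2 = 3.2 m; q_3 = 0.60 × 1.72 × 3.2 = 3.302 m³/s
w_4 = (13.2 − 5.4)/2 = 3.9 m; q_4 = 0.52 × 1.51 × 3.9 = 3.062 m³/s
w_5 = (14.7 − 9.1)/2 = 2.8 m; q_5 = 0.36 × 1.02 × 2.8 = 1.028 m³/s
w_6 = (14.7 − 13.2)/2 = 0.75 m; q_6 = 0.30 × 0.50 × 0.75 = 0.1125 m³/s
Q = Σ qᵢ = 8.535 m³/s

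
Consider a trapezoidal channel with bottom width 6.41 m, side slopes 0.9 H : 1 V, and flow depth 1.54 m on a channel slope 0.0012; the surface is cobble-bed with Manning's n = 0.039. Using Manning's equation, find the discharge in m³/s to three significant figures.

11.6 m³/s

A = (b + z·y)·y = (6.41 + 0.9×1.54)×1.54 = 12.01 m²
P = b + 2y√(1+z²) = 6.41 + 2×1.54×√(1+0.9²) = 10.55 m
R = A/P = 12.01/10.55 = 1.138 m
Q = (1/n)·A·R^(2/3)·S^(1/2) = (1/0.039) × 12.01 × 1.138^(2/3) × 0.0012^(1/2) = 11.62 m³/s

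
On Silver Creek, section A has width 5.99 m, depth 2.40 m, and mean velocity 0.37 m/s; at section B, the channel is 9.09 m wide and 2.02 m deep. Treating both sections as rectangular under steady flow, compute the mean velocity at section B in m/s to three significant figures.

0.290 m/s

Q = A₁V₁ = (5.99×2.40) × 0.37 = 5.319 m³/s
A₂ = 9.09 × 2.02 = 18.36 m²
V₂ = Q/A₂ = 5.319/18.36 = 0.2897 m/s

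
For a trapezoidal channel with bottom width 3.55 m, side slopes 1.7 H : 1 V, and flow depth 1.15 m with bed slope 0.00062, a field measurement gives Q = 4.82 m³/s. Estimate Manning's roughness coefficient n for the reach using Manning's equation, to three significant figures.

0.0278

A = (b + z·y)·y = (3.55 + 1.7×1.15)×1.15 = 6.331 m²
P = b + 2y√(1+z²) = 3.55 + 2×1.15×√(1+1.7²) = 8.086 m
R = A/P = 6.331/8.086 = 0.7829 m
n = (1/Q)·A·R^(2/3)·S^(1/2) = (1/4.82) × 6.331 × 0.8494 × 0.02490 = 0.02778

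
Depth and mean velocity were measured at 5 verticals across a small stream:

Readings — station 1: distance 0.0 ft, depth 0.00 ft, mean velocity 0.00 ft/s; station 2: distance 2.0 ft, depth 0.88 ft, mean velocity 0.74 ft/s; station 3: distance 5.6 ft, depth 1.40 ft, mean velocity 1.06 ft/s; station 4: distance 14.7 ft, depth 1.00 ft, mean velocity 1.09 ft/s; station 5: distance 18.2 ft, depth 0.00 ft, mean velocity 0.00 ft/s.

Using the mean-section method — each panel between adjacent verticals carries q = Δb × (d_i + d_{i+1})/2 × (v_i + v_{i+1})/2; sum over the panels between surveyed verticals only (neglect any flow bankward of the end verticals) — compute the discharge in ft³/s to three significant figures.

Panel 1-2: Δb = 2 ft, d̄ = (0.00+0.88)/2 = 0.44, v̄ = (0.00+0.74)/2 = 0.37 → q = 2×0.44×0.37 = 0.3256 ft³/s
Panel 2-3: Δb = 3.6 ft, d̄ = (0.88+1.40)/2 = 1.14, v̄ = (0.74+1.06)/2 = 0.9 → q = 3.6×1.14×0.9 = 3.694 ft³/s
Panel 3-4: Δb = 9.1 ft, d̄ = (1.40+1.00)/2 = 1.2, v̄ = (1.06+1.09)/2 = 1.075 → q = 9.1×1.2×1.075 = 11.74 ft³/s
Panel 4-5: Δb = 3.5 ft, d̄ = (1.00+0.00)/2 = 0.5, v̄ = (1.09+0.00)/2 = 0.545 → q = 3.5×0.5×0.545 = 0.9538 ft³/s
Q = Σ q = 16.71 ft³/s

16.7 ft³/s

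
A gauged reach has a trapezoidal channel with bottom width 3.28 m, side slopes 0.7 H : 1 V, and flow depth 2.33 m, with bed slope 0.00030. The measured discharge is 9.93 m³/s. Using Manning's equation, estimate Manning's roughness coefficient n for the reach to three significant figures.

A = (b + z·y)·y = (3.28 + 0.7×2.33)×2.33 = 11.44 m²
P = b + 2y√(1+z²) = 3.28 + 2×2.33×√(1+0.7²) = 8.968 m
R = A/P = 11.44/8.968 = 1.276 m
n = (1/Q)·A·R^(2/3)·S^(1/2) = (1/9.93) × 11.44 × 1.176 × 0.01732 = 0.02348

0.0235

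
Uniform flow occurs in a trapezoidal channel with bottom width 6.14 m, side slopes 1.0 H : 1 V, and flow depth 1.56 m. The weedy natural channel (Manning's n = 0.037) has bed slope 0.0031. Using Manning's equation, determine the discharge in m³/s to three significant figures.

19.7 m³/s

A = (b + z·y)·y = (6.14 + 1.0×1.56)×1.56 = 12.01 m²
P = b + 2y√(1+z²) = 6.14 + 2×1.56×√(1+1.0²) = 10.55 m
R = A/P = 12.01/10.55 = 1.138 m
Q = (1/n)·A·R^(2/3)·S^(1/2) = (1/0.037) × 12.01 × 1.138^(2/3) × 0.0031^(1/2) = 19.71 m³/s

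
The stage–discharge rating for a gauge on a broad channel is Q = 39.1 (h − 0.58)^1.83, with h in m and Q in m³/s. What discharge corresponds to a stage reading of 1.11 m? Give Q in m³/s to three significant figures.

Q = 39.1 × (1.11 − 0.58)^1.83 = 39.1 × 0.53^1.83 = 12.23 m³/s

12.2 m³/s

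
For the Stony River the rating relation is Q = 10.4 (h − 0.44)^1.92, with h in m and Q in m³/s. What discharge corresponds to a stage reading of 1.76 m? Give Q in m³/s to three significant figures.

Q = 10.4 × (1.76 − 0.44)^1.92 = 10.4 × 1.32^1.92 = 17.72 m³/s

17.7 m³/s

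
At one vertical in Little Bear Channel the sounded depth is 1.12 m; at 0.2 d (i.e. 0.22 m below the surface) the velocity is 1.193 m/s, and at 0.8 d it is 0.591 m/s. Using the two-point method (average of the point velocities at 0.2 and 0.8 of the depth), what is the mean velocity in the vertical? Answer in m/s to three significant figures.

0.892 m/s

v̄ = (1.193 + 0.591) / 2 = 0.8920 m/s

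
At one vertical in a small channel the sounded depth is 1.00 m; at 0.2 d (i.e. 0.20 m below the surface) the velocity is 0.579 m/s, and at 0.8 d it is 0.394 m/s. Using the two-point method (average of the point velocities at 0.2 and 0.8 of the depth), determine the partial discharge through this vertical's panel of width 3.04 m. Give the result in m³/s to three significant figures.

v̄ = (0.579 + 0.394) / 2 = 0.4865 m/s
q = v̄ × d × w = 0.4865 × 1.00 × 3.04 = 1.479 m³/s

1.48 m³/s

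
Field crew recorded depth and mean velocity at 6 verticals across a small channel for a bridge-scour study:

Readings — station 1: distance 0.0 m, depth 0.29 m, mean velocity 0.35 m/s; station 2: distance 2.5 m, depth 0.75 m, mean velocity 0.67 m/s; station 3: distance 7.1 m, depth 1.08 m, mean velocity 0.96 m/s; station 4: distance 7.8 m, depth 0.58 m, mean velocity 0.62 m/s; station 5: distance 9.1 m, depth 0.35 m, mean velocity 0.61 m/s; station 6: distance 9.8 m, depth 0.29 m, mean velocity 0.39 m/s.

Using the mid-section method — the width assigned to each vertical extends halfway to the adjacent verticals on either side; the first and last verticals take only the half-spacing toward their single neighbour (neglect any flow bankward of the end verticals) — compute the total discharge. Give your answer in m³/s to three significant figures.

5.27 m³/s

w_1 = (2.5 − 0.0)/2 = 1.25 m; q_1 = 0.35 × 0.29 × 1.25 = 0.1269 m³/s
w_2 = (7.1 − 0.0)/2 = 3.55 m; q_2 = 0.67 × 0.75 × 3.55 = 1.784 m³/s
w_3 = (7.8 − 2.5)/2 = 2.65 m; q_3 = 0.96 × 1.08 × 2.65 = 2.748 m³/s
w_4 = (9.1 − 7.1)/2 = 1 m; q_4 = 0.62 × 0.58 × 1 = 0.3596 m³/s
w_5 = (9.8 − 7.8)/2 = 1 m; q_5 = 0.61 × 0.35 × 1 = 0.2135 m³/s
w_6 = (9.8 − 9.1)/2 = 0.35 m; q_6 = 0.39 × 0.29 × 0.35 = 0.03959 m³/s
Q = Σ qᵢ = 5.271 m³/s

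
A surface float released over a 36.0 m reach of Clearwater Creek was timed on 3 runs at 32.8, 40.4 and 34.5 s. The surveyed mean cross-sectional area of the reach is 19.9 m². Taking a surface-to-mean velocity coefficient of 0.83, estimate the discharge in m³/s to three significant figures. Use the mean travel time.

16.6 m³/s

t̄ = (32.8 + 40.4 + 34.5) / 3 = 35.9 s
v_surface = L / t̄ = 36.0 / 35.9 = 1.003 m/s
v_mean = 0.83 × 1.003 = 0.8323 m/s
Q = A × v_mean = 19.9 × 0.8323 = 16.56 m³/s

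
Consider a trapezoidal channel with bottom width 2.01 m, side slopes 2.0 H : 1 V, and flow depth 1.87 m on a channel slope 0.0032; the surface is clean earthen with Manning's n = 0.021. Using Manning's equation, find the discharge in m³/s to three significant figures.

A = (b + z·y)·y = (2.01 + 2.0×1.87)×1.87 = 10.75 m²
P = b + 2y√(1+z²) = 2.01 + 2×1.87×√(1+2.0²) = 10.37 m
R = A/P = 10.75/10.37 = 1.037 m
Q = (1/n)·A·R^(2/3)·S^(1/2) = (1/0.021) × 10.75 × 1.037^(2/3) × 0.0032^(1/2) = 29.67 m³/s

29.7 m³/s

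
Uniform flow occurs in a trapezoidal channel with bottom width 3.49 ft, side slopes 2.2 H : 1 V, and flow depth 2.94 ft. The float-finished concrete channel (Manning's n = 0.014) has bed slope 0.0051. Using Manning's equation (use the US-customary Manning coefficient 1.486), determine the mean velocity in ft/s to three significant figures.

A = (b + z·y)·y = (3.49 + 2.2×2.94)×2.94 = 29.28 ft²
P = b + 2y√(1+z²) = 3.49 + 2×2.94×√(1+2.2²) = 17.70 ft
R = A/P = 29.28/17.70 = 1.654 ft
Q = (1.486/n)·A·R^(2/3)·S^(1/2) = (1.486/0.014) × 29.28 × 1.654^(2/3) × 0.0051^(1/2) = 310.4 ft³/s
V = Q/A = 310.4/29.28 = 10.60 ft/s

10.6 ft/s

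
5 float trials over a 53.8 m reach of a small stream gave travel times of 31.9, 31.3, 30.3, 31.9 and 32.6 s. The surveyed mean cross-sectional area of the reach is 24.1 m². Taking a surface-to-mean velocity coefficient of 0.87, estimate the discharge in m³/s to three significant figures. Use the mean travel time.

35.7 m³/s

t̄ = (31.9 + 31.3 + 30.3 + 31.9 + 32.6) / 5 = 31.6 s
v_surface = L / t̄ = 53.8 / 31.6 = 1.703 m/s
v_mean = 0.87 × 1.703 = 1.481 m/s
Q = A × v_mean = 24.1 × 1.481 = 35.70 m³/s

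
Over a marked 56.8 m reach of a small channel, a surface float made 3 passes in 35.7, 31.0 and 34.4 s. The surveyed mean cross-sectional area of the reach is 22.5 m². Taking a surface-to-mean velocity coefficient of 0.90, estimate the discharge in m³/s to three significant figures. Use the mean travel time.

34.1 m³/s

t̄ = (35.7 + 31.0 + 34.4) / 3 = 33.7 s
v_surface = L / t̄ = 56.8 / 33.7 = 1.685 m/s
v_mean = 0.90 × 1.685 = 1.517 m/s
Q = A × v_mean = 22.5 × 1.517 = 34.13 m³/s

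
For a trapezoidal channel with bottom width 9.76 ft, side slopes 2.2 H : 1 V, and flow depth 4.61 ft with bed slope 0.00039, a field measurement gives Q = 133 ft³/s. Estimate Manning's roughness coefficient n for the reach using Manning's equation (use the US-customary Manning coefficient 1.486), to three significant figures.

A = (b + z·y)·y = (9.76 + 2.2×4.61)×4.61 = 91.75 ft²
P = b + 2y√(1+z²) = 9.76 + 2×4.61×√(1+2.2²) = 32.04 ft
R = A/P = 91.75/32.04 = 2.863 ft
n = (1.486/Q)·A·R^(2/3)·S^(1/2) = (1.486/133) × 91.75 × 2.016 × 0.01975 = 0.04082

0.0408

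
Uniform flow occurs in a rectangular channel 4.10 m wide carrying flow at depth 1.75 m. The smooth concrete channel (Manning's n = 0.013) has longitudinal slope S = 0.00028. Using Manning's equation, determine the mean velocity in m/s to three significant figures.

1.24 m/s

A = b·y = 4.10 × 1.75 = 7.175 m²
P = b + 2y = 4.10 + 2×1.75 = 7.600 m
R = A/P = 7.175/7.600 = 0.9441 m
Q = (1/n)·A·R^(2/3)·S^(1/2) = (1/0.013) × 7.175 × 0.9441^(2/3) × 0.00028^(1/2) = 8.888 m³/s
V = Q/A = 8.888/7.175 = 1.239 m/s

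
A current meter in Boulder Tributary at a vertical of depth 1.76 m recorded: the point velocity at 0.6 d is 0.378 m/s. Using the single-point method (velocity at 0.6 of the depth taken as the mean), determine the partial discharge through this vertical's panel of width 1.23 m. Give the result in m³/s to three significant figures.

v̄ = v₀.₆ = 0.378 m/s
q = v̄ × d × w = 0.3780 × 1.76 × 1.23 = 0.8183 m³/s

0.818 m³/s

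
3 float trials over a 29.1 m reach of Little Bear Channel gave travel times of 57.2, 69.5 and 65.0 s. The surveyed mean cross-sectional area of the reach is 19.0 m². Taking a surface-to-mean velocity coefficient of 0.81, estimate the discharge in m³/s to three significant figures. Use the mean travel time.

t̄ = (57.2 + 69.5 + 65.0) / 3 = 63.9 s
v_surface = L / t̄ = 29.1 / 63.9 = 0.4554 m/s
v_mean = 0.81 × 0.4554 = 0.3689 m/s
Q = A × v_mean = 19.0 × 0.3689 = 7.009 m³/s

7.01 m³/s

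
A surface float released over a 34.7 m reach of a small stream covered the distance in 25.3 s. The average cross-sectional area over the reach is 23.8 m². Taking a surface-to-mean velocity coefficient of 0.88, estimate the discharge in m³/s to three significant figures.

28.7 m³/s

v_surface = L / t̄ = 34.7 / 25.3 = 1.372 m/s
v_mean = 0.88 × 1.372 = 1.207 m/s
Q = A × v_mean = 23.8 × 1.207 = 28.73 m³/s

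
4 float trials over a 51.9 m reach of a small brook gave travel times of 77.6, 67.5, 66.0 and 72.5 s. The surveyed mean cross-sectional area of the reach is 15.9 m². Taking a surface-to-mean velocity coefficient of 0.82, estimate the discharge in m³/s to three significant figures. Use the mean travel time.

t̄ = (77.6 + 67.5 + 66.0 + 72.5) / 4 = 70.9 s
v_surface = L / t̄ = 51.9 / 70.9 = 0.7320 m/s
v_mean = 0.82 × 0.7320 = 0.6003 m/s
Q = A × v_mean = 15.9 × 0.6003 = 9.544 m³/s

9.54 m³/s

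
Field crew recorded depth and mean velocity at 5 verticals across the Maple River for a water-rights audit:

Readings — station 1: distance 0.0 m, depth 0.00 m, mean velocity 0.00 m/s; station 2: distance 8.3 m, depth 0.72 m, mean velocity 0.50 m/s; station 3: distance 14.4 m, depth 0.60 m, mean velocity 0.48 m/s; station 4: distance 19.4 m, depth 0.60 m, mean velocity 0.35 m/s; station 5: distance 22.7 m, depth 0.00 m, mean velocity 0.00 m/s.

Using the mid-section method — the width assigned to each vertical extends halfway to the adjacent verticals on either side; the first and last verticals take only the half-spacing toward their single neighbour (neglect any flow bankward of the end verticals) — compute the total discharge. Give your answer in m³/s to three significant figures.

5.06 m³/s

w_2 = (14.4 − 0.0)/2 = 7.2 m; q_2 = 0.50 × 0.72 × 7.2 = 2.592 m³/s
w_3 = (19.4 − 8.3)/2 = 5.55 m; q_3 = 0.48 × 0.60 × 5.55 = 1.598 m³/s
w_4 = (22.7 − 14.4)/2 = 4.15 m; q_4 = 0.35 × 0.60 × 4.15 = 0.8715 m³/s
Stations 1, 5 contribute zero (depth or velocity is 0).
Q = Σ qᵢ = 5.062 m³/s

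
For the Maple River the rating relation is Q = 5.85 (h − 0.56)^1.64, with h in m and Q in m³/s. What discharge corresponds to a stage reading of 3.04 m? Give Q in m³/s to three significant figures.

Q = 5.85 × (3.04 − 0.56)^1.64 = 5.85 × 2.48^1.64 = 25.95 m³/s

25.9 m³/s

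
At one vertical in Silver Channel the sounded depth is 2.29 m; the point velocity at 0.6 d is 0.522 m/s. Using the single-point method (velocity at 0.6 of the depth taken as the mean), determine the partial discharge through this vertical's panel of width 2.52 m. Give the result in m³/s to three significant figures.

3.01 m³/s

v̄ = v₀.₆ = 0.522 m/s
q = v̄ × d × w = 0.5220 × 2.29 × 2.52 = 3.012 m³/s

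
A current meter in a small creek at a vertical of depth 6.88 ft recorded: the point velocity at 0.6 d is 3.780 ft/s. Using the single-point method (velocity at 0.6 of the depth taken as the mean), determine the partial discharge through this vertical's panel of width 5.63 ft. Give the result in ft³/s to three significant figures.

146 ft³/s

v̄ = v₀.₆ = 3.780 ft/s
q = v̄ × d × w = 3.780 × 6.88 × 5.63 = 146.4 ft³/s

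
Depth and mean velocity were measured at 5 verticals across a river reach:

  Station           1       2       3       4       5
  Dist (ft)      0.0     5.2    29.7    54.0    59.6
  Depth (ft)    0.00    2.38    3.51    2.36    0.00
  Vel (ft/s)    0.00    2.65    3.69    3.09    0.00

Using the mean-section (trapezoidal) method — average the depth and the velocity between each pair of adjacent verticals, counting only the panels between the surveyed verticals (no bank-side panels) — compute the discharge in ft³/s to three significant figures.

Panel 1-2: Δb = 5.2 ft, d̄ = (0.00+2.38)/2 = 1.19, v̄ = (0.00+2.65)/2 = 1.325 → q = 5.2×1.19×1.325 = 8.199 ft³/s
Panel 2-3: Δb = 24.5 ft, d̄ = (2.38+3.51)/2 = 2.945, v̄ = (2.65+3.69)/2 = 3.17 → q = 24.5×2.945×3.17 = 228.7 ft³/s
Panel 3-4: Δb = 24.3 ft, d̄ = (3.51+2.36)/2 = 2.935, v̄ = (3.69+3.09)/2 = 3.39 → q = 24.3×2.935×3.39 = 241.8 ft³/s
Panel 4-5: Δb = 5.6 ft, d̄ = (2.36+0.00)/2 = 1.18, v̄ = (3.09+0.00)/2 = 1.545 → q = 5.6×1.18×1.545 = 10.21 ft³/s
Q = Σ q = 488.9 ft³/s

489 ft³/s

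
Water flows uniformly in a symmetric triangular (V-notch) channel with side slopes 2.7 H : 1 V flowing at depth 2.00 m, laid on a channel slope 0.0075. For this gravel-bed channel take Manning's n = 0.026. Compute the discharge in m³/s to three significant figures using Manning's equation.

34.5 m³/s

A = z·y² = 2.7×2.00² = 10.80 m²
P = 2y√(1+z²) = 2×2.00×√(1+2.7²) = 11.52 m
R = A/P = 10.80/11.52 = 0.9377 m
Q = (1/n)·A·R^(2/3)·S^(1/2) = (1/0.026) × 10.80 × 0.9377^(2/3) × 0.0075^(1/2) = 34.46 m³/s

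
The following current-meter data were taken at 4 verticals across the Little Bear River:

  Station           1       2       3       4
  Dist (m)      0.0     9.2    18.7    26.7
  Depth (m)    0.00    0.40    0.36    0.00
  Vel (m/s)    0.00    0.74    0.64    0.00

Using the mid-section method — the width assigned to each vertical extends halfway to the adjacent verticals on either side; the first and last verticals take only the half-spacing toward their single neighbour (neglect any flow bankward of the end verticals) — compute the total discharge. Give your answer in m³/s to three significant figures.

w_2 = (18.7 − 0.0)/2 = 9.35 m; q_2 = 0.74 × 0.40 × 9.35 = 2.768 m³/s
w_3 = (26.7 − 9.2)/2 = 8.75 m; q_3 = 0.64 × 0.36 × 8.75 = 2.016 m³/s
Stations 1, 4 contribute zero (depth or velocity is 0).
Q = Σ qᵢ = 4.784 m³/s

4.78 m³/s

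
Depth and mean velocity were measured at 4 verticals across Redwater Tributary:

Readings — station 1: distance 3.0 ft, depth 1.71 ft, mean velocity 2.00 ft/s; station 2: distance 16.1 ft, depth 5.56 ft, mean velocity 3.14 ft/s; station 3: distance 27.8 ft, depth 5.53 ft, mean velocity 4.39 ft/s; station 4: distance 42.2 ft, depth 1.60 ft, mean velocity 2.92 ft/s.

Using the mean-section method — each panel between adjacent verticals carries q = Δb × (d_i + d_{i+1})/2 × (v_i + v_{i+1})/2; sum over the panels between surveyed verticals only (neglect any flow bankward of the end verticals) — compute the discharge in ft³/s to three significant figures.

Panel 1-2: Δb = 13.1 ft, d̄ = (1.71+5.56)/2 = 3.635, v̄ = (2.00+3.14)/2 = 2.57 → q = 13.1×3.635×2.57 = 122.4 ft³/s
Panel 2-3: Δb = 11.7 ft, d̄ = (5.56+5.53)/2 = 5.545, v̄ = (3.14+4.39)/2 = 3.765 → q = 11.7×5.545×3.765 = 244.3 ft³/s
Panel 3-4: Δb = 14.4 ft, d̄ = (5.53+1.60)/2 = 3.565, v̄ = (4.39+2.92)/2 = 3.655 → q = 14.4×3.565×3.655 = 187.6 ft³/s
Q = Σ q = 554.3 ft³/s

554 ft³/s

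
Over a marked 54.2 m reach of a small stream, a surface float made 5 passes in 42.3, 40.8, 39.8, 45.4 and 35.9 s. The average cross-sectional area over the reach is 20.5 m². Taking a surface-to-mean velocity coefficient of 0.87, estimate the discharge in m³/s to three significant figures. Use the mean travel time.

23.7 m³/s

t̄ = (42.3 + 40.8 + 39.8 + 45.4 + 35.9) / 5 = 40.84 s
v_surface = L / t̄ = 54.2 / 40.84 = 1.327 m/s
v_mean = 0.87 × 1.327 = 1.155 m/s
Q = A × v_mean = 20.5 × 1.155 = 23.67 m³/s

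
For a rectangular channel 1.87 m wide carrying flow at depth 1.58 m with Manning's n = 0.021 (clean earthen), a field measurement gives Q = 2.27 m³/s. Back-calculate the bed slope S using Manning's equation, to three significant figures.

0.000529

A = b·y = 1.87 × 1.58 = 2.955 m²
P = b + 2y = 1.87 + 2×1.58 = 5.030 m
R = A/P = 2.955/5.030 = 0.5874 m
S = (Q·n / (1·A·R^(2/3)))² = (2.27×0.021 / (1×2.955×0.7014))² = 0.0005292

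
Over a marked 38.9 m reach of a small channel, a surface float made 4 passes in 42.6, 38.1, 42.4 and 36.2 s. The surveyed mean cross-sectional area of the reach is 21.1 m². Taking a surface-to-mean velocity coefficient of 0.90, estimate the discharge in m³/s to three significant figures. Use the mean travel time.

18.5 m³/s

t̄ = (42.6 + 38.1 + 42.4 + 36.2) / 4 = 39.825 s
v_surface = L / t̄ = 38.9 / 39.825 = 0.9768 m/s
v_mean = 0.90 × 0.9768 = 0.8791 m/s
Q = A × v_mean = 21.1 × 0.8791 = 18.55 m³/s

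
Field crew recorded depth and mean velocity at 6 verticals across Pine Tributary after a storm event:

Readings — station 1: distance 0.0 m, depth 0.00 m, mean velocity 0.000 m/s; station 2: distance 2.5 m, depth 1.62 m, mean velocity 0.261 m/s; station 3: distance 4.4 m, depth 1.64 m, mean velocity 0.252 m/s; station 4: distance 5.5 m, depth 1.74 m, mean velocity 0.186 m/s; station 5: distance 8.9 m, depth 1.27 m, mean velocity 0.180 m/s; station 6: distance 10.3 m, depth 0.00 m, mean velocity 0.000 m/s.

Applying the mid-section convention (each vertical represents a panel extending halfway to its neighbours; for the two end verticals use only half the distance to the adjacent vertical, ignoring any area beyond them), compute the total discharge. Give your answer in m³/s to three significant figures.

w_2 = (4.4 − 0.0)/2 = 2.2 m; q_2 = 0.261 × 1.62 × 2.2 = 0.9302 m³/s
w_3 = (5.5 − 2.5)/2 = 1.5 m; q_3 = 0.252 × 1.64 × 1.5 = 0.6199 m³/s
w_4 = (8.9 − 4.4)/2 = 2.25 m; q_4 = 0.186 × 1.74 × 2.25 = 0.7282 m³/s
w_5 = (10.3 − 5.5)/2 = 2.4 m; q_5 = 0.180 × 1.27 × 2.4 = 0.5486 m³/s
Stations 1, 6 contribute zero (depth or velocity is 0).
Q = Σ qᵢ = 2.827 m³/s

2.83 m³/s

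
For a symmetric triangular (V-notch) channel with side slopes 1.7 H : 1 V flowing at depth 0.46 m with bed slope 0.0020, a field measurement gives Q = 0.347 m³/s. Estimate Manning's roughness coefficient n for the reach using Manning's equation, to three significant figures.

A = z·y² = 1.7×0.46² = 0.3597 m²
P = 2y√(1+z²) = 2×0.46×√(1+1.7²) = 1.815 m
R = A/P = 0.3597/1.815 = 0.1982 m
n = (1/Q)·A·R^(2/3)·S^(1/2) = (1/0.347) × 0.3597 × 0.3400 × 0.04472 = 0.01576

0.0158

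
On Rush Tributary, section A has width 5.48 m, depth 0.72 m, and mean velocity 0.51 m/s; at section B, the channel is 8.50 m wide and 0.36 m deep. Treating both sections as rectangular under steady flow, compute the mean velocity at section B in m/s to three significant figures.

0.658 m/s

Q = A₁V₁ = (5.48×0.72) × 0.51 = 2.012 m³/s
A₂ = 8.50 × 0.36 = 3.060 m²
V₂ = Q/A₂ = 2.012/3.060 = 0.6576 m/s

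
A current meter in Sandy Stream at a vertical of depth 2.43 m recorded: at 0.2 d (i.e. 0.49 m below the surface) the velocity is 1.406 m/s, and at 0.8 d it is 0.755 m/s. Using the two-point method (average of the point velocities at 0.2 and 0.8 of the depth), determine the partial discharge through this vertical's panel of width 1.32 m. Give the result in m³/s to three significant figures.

3.47 m³/s

v̄ = (1.406 + 0.755) / 2 = 1.081 m/s
q = v̄ × d × w = 1.081 × 2.43 × 1.32 = 3.466 m³/s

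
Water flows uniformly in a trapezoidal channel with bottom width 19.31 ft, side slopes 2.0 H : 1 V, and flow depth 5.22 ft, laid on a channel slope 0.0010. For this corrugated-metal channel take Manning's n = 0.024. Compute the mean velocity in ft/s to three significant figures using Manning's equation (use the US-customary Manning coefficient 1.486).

A = (b + z·y)·y = (19.31 + 2.0×5.22)×5.22 = 155.3 ft²
P = b + 2y√(1+z²) = 19.31 + 2×5.22×√(1+2.0²) = 42.65 ft
R = A/P = 155.3/42.65 = 3.641 ft
Q = (1.486/n)·A·R^(2/3)·S^(1/2) = (1.486/0.024) × 155.3 × 3.641^(2/3) × 0.0010^(1/2) = 719.6 ft³/s
V = Q/A = 719.6/155.3 = 4.634 ft/s

4.63 ft/s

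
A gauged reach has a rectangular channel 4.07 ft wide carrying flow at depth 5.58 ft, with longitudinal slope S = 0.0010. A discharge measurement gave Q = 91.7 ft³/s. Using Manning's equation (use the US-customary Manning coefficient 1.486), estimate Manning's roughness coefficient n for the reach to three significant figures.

A = b·y = 4.07 × 5.58 = 22.71 ft²
P = b + 2y = 4.07 + 2×5.58 = 15.23 ft
R = A/P = 22.71/15.23 = 1.491 ft
n = (1.486/Q)·A·R^(2/3)·S^(1/2) = (1.486/91.7) × 22.71 × 1.305 × 0.03162 = 0.01519

0.0152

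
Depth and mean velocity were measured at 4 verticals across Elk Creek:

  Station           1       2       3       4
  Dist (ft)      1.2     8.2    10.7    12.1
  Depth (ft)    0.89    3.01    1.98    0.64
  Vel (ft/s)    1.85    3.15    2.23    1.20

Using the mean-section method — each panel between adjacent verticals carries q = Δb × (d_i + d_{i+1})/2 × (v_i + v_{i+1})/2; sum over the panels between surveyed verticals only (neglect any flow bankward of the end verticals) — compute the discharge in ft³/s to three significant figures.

54.0 ft³/s

Panel 1-2: Δb = 7 ft, d̄ = (0.89+3.01)/2 = 1.95, v̄ = (1.85+3.15)/2 = 2.5 → q = 7×1.95×2.5 = 34.13 ft³/s
Panel 2-3: Δb = 2.5 ft, d̄ = (3.01+1.98)/2 = 2.495, v̄ = (3.15+2.23)/2 = 2.69 → q = 2.5×2.495×2.69 = 16.78 ft³/s
Panel 3-4: Δb = 1.4 ft, d̄ = (1.98+0.64)/2 = 1.31, v̄ = (2.23+1.20)/2 = 1.715 → q = 1.4×1.31×1.715 = 3.145 ft³/s
Q = Σ q = 54.05 ft³/s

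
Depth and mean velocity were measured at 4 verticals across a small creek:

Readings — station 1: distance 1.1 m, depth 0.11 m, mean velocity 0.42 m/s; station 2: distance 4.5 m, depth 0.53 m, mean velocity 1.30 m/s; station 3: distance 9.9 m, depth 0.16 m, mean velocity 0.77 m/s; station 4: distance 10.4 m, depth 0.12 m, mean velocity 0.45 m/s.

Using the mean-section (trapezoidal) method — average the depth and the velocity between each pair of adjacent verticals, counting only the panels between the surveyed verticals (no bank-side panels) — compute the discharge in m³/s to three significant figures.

Panel 1-2: Δb = 3.4 m, d̄ = (0.11+0.53)/2 = 0.32, v̄ = (0.42+1.30)/2 = 0.86 → q = 3.4×0.32×0.86 = 0.9357 m³/s
Panel 2-3: Δb = 5.4 m, d̄ = (0.53+0.16)/2 = 0.345, v̄ = (1.30+0.77)/2 = 1.035 → q = 5.4×0.345×1.035 = 1.928 m³/s
Panel 3-4: Δb = 0.5 m, d̄ = (0.16+0.12)/2 = 0.14, v̄ = (0.77+0.45)/2 = 0.61 → q = 0.5×0.14×0.61 = 0.04270 m³/s
Q = Σ q = 2.907 m³/s

2.91 m³/s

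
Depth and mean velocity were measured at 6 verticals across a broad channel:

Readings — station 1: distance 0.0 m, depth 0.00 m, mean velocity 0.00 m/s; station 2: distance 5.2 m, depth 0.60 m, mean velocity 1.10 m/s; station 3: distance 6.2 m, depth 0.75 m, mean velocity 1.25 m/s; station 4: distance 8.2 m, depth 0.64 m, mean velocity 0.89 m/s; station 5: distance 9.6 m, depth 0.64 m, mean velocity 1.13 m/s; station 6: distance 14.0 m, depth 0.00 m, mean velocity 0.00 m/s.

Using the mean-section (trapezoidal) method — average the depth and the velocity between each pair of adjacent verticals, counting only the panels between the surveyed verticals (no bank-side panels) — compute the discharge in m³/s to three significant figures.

Panel 1-2: Δb = 5.2 m, d̄ = (0.00+0.60)/2 = 0.3, v̄ = (0.00+1.10)/2 = 0.55 → q = 5.2×0.3×0.55 = 0.8580 m³/s
Panel 2-3: Δb = 1 m, d̄ = (0.60+0.75)/2 = 0.675, v̄ = (1.10+1.25)/2 = 1.175 → q = 1×0.675×1.175 = 0.7931 m³/s
Panel 3-4: Δb = 2 m, d̄ = (0.75+0.64)/2 = 0.695, v̄ = (1.25+0.89)/2 = 1.07 → q = 2×0.695×1.07 = 1.487 m³/s
Panel 4-5: Δb = 1.4 m, d̄ = (0.64+0.64)/2 = 0.64, v̄ = (0.89+1.13)/2 = 1.01 → q = 1.4×0.64×1.01 = 0.9050 m³/s
Panel 5-6: Δb = 4.4 m, d̄ = (0.64+0.00)/2 = 0.32, v̄ = (1.13+0.00)/2 = 0.565 → q = 4.4×0.32×0.565 = 0.7955 m³/s
Q = Σ q = 4.839 m³/s

4.84 m³/s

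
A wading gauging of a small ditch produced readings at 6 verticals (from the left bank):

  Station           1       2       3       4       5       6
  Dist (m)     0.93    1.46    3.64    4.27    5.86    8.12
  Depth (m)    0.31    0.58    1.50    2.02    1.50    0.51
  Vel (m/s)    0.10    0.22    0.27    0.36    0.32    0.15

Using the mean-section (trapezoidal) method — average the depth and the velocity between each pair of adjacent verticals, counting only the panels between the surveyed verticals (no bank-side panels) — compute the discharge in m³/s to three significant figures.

2.43 m³/s

Panel 1-2: Δb = 0.53 m, d̄ = (0.31+0.58)/2 = 0.445, v̄ = (0.10+0.22)/2 = 0.16 → q = 0.53×0.445×0.16 = 0.03774 m³/s
Panel 2-3: Δb = 2.18 m, d̄ = (0.58+1.50)/2 = 1.04, v̄ = (0.22+0.27)/2 = 0.245 → q = 2.18×1.04×0.245 = 0.5555 m³/s
Panel 3-4: Δb = 0.63 m, d̄ = (1.50+2.02)/2 = 1.76, v̄ = (0.27+0.36)/2 = 0.315 → q = 0.63×1.76×0.315 = 0.3493 m³/s
Panel 4-5: Δb = 1.59 m, d̄ = (2.02+1.50)/2 = 1.76, v̄ = (0.36+0.32)/2 = 0.34 → q = 1.59×1.76×0.34 = 0.9515 m³/s
Panel 5-6: Δb = 2.26 m, d̄ = (1.50+0.51)/2 = 1.005, v̄ = (0.32+0.15)/2 = 0.235 → q = 2.26×1.005×0.235 = 0.5338 m³/s
Q = Σ q = 2.428 m³/s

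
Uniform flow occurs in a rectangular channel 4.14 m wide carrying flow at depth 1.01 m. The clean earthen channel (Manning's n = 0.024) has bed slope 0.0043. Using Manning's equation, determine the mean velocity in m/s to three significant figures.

A = b·y = 4.14 × 1.01 = 4.181 m²
P = b + 2y = 4.14 + 2×1.01 = 6.160 m
R = A/P = 4.181/6.160 = 0.6788 m
Q = (1/n)·A·R^(2/3)·S^(1/2) = (1/0.024) × 4.181 × 0.6788^(2/3) × 0.0043^(1/2) = 8.824 m³/s
V = Q/A = 8.824/4.181 = 2.110 m/s

2.11 m/s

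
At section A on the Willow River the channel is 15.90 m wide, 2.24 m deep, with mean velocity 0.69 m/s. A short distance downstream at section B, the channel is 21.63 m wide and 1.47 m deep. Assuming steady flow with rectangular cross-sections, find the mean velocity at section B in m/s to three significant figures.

Q = A₁V₁ = (15.90×2.24) × 0.69 = 24.58 m³/s
A₂ = 21.63 × 1.47 = 31.80 m²
V₂ = Q/A₂ = 24.58/31.80 = 0.7729 m/s

0.773 m/s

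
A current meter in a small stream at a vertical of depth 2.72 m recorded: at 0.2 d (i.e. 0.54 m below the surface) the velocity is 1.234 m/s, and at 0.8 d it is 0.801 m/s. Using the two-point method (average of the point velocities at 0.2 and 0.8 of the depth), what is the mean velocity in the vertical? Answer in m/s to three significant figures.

v̄ = (1.234 + 0.801) / 2 = 1.018 m/s

1.02 m/s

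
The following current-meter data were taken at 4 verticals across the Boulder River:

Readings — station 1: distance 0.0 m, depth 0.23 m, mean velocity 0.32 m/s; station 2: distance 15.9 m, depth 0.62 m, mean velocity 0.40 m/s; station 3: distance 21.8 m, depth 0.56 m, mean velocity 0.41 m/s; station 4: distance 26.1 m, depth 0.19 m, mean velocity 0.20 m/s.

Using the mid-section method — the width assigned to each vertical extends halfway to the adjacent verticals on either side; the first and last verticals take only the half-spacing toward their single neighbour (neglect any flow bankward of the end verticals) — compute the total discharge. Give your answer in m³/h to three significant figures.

16300 m³/h

w_1 = (15.9 − 0.0)/2 = 7.95 m; q_1 = 0.32 × 0.23 × 7.95 = 0.5851 m³/s
w_2 = (21.8 − 0.0)/2 = 10.9 m; q_2 = 0.40 × 0.62 × 10.9 = 2.703 m³/s
w_3 = (26.1 − 15.9)/2 = 5.1 m; q_3 = 0.41 × 0.56 × 5.1 = 1.171 m³/s
w_4 = (26.1 − 21.8)/2 = 2.15 m; q_4 = 0.20 × 0.19 × 2.15 = 0.08170 m³/s
Q = Σ qᵢ = 4.541 m³/s
= 4.541 × 3600 = 16350 m³/h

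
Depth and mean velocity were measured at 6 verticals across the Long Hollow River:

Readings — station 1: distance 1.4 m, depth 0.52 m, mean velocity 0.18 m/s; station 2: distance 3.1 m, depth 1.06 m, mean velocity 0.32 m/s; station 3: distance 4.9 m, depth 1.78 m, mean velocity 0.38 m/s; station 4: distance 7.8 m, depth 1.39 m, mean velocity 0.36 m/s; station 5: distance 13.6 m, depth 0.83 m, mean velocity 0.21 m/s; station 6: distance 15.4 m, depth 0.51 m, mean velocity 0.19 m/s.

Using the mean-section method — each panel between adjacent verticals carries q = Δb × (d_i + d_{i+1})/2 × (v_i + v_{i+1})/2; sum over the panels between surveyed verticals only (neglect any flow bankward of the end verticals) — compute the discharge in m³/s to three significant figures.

5.01 m³/s

Panel 1-2: Δb = 1.7 m, d̄ = (0.52+1.06)/2 = 0.79, v̄ = (0.18+0.32)/2 = 0.25 → q = 1.7×0.79×0.25 = 0.3358 m³/s
Panel 2-3: Δb = 1.8 m, d̄ = (1.06+1.78)/2 = 1.42, v̄ = (0.32+0.38)/2 = 0.35 → q = 1.8×1.42×0.35 = 0.8946 m³/s
Panel 3-4: Δb = 2.9 m, d̄ = (1.78+1.39)/2 = 1.585, v̄ = (0.38+0.36)/2 = 0.37 → q = 2.9×1.585×0.37 = 1.701 m³/s
Panel 4-5: Δb = 5.8 m, d̄ = (1.39+0.83)/2 = 1.11, v̄ = (0.36+0.21)/2 = 0.285 → q = 5.8×1.11×0.285 = 1.835 m³/s
Panel 5-6: Δb = 1.8 m, d̄ = (0.83+0.51)/2 = 0.67, v̄ = (0.21+0.19)/2 = 0.2 → q = 1.8×0.67×0.2 = 0.2412 m³/s
Q = Σ q = 5.007 m³/s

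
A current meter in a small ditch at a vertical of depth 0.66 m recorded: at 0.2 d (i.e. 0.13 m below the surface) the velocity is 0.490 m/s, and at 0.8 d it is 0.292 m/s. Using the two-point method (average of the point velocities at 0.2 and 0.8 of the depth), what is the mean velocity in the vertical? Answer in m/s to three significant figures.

v̄ = (0.490 + 0.292) / 2 = 0.3910 m/s

0.391 m/s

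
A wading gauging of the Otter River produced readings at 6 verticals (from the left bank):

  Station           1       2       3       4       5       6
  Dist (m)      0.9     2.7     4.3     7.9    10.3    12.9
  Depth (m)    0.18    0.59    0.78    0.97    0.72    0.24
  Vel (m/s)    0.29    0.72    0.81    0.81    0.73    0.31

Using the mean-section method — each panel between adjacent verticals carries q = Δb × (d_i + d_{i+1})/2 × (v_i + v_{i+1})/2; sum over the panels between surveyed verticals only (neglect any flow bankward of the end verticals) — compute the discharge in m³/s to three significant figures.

Panel 1-2: Δb = 1.8 m, d̄ = (0.18+0.59)/2 = 0.385, v̄ = (0.29+0.72)/2 = 0.505 → q = 1.8×0.385×0.505 = 0.3500 m³/s
Panel 2-3: Δb = 1.6 m, d̄ = (0.59+0.78)/2 = 0.685, v̄ = (0.72+0.81)/2 = 0.765 → q = 1.6×0.685×0.765 = 0.8384 m³/s
Panel 3-4: Δb = 3.6 m, d̄ = (0.78+0.97)/2 = 0.875, v̄ = (0.81+0.81)/2 = 0.81 → q = 3.6×0.875×0.81 = 2.552 m³/s
Panel 4-5: Δb = 2.4 m, d̄ = (0.97+0.72)/2 = 0.845, v̄ = (0.81+0.73)/2 = 0.77 → q = 2.4×0.845×0.77 = 1.562 m³/s
Panel 5-6: Δb = 2.6 m, d̄ = (0.72+0.24)/2 = 0.48, v̄ = (0.73+0.31)/2 = 0.52 → q = 2.6×0.48×0.52 = 0.6490 m³/s
Q = Σ q = 5.950 m³/s

5.95 m³/s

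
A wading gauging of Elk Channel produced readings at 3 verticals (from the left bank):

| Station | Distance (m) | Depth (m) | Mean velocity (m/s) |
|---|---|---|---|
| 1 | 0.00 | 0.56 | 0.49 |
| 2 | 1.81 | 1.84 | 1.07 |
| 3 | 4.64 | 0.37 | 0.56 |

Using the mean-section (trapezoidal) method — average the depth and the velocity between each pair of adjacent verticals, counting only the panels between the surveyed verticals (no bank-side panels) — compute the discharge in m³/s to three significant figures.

4.24 m³/s

Panel 1-2: Δb = 1.81 m, d̄ = (0.56+1.84)/2 = 1.2, v̄ = (0.49+1.07)/2 = 0.78 → q = 1.81×1.2×0.78 = 1.694 m³/s
Panel 2-3: Δb = 2.83 m, d̄ = (1.84+0.37)/2 = 1.105, v̄ = (1.07+0.56)/2 = 0.815 → q = 2.83×1.105×0.815 = 2.549 m³/s
Q = Σ q = 4.243 m³/s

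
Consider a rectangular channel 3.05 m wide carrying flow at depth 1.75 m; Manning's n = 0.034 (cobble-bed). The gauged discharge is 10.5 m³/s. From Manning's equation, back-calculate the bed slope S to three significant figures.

A = b·y = 3.05 × 1.75 = 5.338 m²
P = b + 2y = 3.05 + 2×1.75 = 6.550 m
R = A/P = 5.338/6.550 = 0.8149 m
S = (Q·n / (1·A·R^(2/3)))² = (10.5×0.034 / (1×5.338×0.8724))² = 0.005878

0.00588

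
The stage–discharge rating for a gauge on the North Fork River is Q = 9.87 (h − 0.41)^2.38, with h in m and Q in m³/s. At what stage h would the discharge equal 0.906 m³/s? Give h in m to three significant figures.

h − h₀ = (Q/C)^(1/b) = (0.906/9.87)^(1/2.38) = 0.3666 m
h = 0.41 + 0.3666 = 0.7766 m

0.777 m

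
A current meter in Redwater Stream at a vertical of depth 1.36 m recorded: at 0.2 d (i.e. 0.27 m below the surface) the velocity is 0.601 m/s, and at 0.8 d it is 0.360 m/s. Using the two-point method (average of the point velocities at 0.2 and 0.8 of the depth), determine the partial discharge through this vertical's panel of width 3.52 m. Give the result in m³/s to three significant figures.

2.30 m³/s

v̄ = (0.601 + 0.360) / 2 = 0.4805 m/s
q = v̄ × d × w = 0.4805 × 1.36 × 3.52 = 2.300 m³/s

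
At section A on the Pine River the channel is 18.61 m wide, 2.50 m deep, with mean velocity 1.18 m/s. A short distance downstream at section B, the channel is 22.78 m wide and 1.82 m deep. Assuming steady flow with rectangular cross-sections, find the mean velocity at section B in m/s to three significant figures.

1.32 m/s

Q = A₁V₁ = (18.61×2.50) × 1.18 = 54.90 m³/s
A₂ = 22.78 × 1.82 = 41.46 m²
V₂ = Q/A₂ = 54.90/41.46 = 1.324 m/s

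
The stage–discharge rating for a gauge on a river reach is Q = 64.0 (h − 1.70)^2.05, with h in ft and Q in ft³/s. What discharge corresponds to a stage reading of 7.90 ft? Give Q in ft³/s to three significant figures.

2700 ft³/s

Q = 64.0 × (7.90 − 1.70)^2.05 = 64.0 × 6.2^2.05 = 2695 ft³/s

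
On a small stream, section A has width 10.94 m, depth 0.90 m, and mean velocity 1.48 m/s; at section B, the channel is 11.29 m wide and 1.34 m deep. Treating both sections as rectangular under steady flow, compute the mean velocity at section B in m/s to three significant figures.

0.963 m/s

Q = A₁V₁ = (10.94×0.90) × 1.48 = 14.57 m³/s
A₂ = 11.29 × 1.34 = 15.13 m²
V₂ = Q/A₂ = 14.57/15.13 = 0.9632 m/s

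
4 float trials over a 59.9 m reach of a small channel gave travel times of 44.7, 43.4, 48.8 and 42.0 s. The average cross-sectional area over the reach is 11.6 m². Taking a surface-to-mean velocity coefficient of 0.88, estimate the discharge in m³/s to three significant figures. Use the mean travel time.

13.7 m³/s

t̄ = (44.7 + 43.4 + 48.8 + 42.0) / 4 = 44.725 s
v_surface = L / t̄ = 59.9 / 44.725 = 1.339 m/s
v_mean = 0.88 × 1.339 = 1.179 m/s
Q = A × v_mean = 11.6 × 1.179 = 13.67 m³/s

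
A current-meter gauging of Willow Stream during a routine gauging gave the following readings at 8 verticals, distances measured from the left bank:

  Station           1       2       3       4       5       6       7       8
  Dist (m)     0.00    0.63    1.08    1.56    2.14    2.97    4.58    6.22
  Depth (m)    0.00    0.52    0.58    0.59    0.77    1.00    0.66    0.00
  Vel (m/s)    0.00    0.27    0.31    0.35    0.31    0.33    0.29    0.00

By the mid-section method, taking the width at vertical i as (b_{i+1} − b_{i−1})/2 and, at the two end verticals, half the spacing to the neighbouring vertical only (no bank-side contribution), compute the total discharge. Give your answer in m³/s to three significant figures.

w_2 = (1.08 − 0.00)/2 = 0.54 m; q_2 = 0.27 × 0.52 × 0.54 = 0.07582 m³/s
w_3 = (1.56 − 0.63)/2 = 0.465 m; q_3 = 0.31 × 0.58 × 0.465 = 0.08361 m³/s
w_4 = (2.14 − 1.08)/2 = 0.53 m; q_4 = 0.35 × 0.59 × 0.53 = 0.1094 m³/s
w_5 = (2.97 − 1.56)/2 = 0.705 m; q_5 = 0.31 × 0.77 × 0.705 = 0.1683 m³/s
w_6 = (4.58 − 2.14)/2 = 1.22 m; q_6 = 0.33 × 1.00 × 1.22 = 0.4026 m³/s
w_7 = (6.22 − 2.97)/2 = 1.625 m; q_7 = 0.29 × 0.66 × 1.625 = 0.3110 m³/s
Stations 1, 8 contribute zero (depth or velocity is 0).
Q = Σ qᵢ = 1.151 m³/s

1.15 m³/s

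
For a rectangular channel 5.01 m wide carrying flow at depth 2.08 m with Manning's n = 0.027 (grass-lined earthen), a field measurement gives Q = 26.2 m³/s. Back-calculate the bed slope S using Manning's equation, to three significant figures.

A = b·y = 5.01 × 2.08 = 10.42 m²
P = b + 2y = 5.01 + 2×2.08 = 9.170 m
R = A/P = 10.42/9.170 = 1.136 m
S = (Q·n / (1·A·R^(2/3)))² = (26.2×0.027 / (1×10.42×1.089))² = 0.003886

0.00389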